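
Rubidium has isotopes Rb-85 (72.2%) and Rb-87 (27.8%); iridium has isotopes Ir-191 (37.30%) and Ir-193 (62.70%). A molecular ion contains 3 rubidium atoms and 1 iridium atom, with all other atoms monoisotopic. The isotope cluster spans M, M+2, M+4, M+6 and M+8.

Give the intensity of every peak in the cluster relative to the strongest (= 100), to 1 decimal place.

35.3 : 100.0 : 84.1 : 28.4 : 3.4

Rubidium pattern (n=3): 0.37636705 : 0.43475086 : 0.16739714 : 0.02148495
Iridium pattern (n=1): 0.3730 : 0.6270
Convolve the two distributions (both contribute in 2-u steps):
  M: 0.37636705×0.3730 = 0.140385
  M+2: 0.37636705×0.6270 + 0.43475086×0.3730 = 0.398144
  M+4: 0.43475086×0.6270 + 0.16739714×0.3730 = 0.335028
  M+6: 0.16739714×0.6270 + 0.02148495×0.3730 = 0.112972
  M+8: 0.02148495×0.6270 = 0.013471
Scale to base peak (0.398144) = 100: 35.3 : 100.0 : 84.1 : 28.4 : 3.4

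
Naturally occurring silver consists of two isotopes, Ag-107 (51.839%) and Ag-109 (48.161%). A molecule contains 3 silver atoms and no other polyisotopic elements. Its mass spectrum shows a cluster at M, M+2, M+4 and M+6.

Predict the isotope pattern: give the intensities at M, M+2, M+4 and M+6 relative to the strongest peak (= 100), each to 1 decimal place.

35.9 : 100.0 : 92.9 : 28.8

Expanding (0.51839 + 0.48161)^3:
P(M) = 0.51839^3 = 0.139306
P(M+2) = 3 × 0.51839^2 × 0.48161^1 = 0.388267
P(M+4) = 3 × 0.51839^1 × 0.48161^2 = 0.360719
P(M+6) = 0.48161^3 = 0.111709
The M+2 peak is largest (0.388267); scaling to 100 gives 35.9 : 100.0 : 92.9 : 28.8.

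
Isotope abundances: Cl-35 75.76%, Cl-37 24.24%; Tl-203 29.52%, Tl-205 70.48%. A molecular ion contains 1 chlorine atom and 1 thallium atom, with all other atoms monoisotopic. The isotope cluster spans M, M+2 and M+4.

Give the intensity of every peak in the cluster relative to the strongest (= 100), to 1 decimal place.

36.9 : 100.0 : 28.2

Chlorine pattern (n=1): 0.7576 : 0.2424
Thallium pattern (n=1): 0.2952 : 0.7048
Convolve the two distributions (both contribute in 2-u steps):
  M: 0.7576×0.2952 = 0.223644
  M+2: 0.7576×0.7048 + 0.2424×0.2952 = 0.605513
  M+4: 0.2424×0.7048 = 0.170844
Scale to base peak (0.605513) = 100: 36.9 : 100.0 : 28.2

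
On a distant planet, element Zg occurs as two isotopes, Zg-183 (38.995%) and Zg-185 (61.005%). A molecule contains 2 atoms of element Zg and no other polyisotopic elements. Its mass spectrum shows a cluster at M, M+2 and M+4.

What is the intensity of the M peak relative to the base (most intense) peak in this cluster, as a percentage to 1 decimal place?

Term probabilities: M 0.1521, M+2 0.4758, M+4 0.3722. Base peak = M+2.
P(M+2) = C(2,1) × 0.38995^1 × 0.61005^1 = 2 × 0.38995 × 0.61005 = 0.475778 (base)
P(M) = C(2,0) × 0.38995^2 × 0.61005^0 = 1 × 0.152061 × 1.0000 = 0.152061
Relative intensity = 0.152061 / 0.475778 × 100 = 32.0

32.0%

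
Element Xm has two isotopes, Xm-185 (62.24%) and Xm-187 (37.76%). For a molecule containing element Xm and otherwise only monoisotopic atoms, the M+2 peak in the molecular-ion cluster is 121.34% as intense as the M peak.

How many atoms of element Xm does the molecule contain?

2

For n independent Xm atoms, I(M+2)/I(M) = n · (abundance Xm-187) / (abundance Xm-185) = n · 0.3776/0.6224.
n = 1.2134 × 0.6224/0.3776 = 2.00 ≈ 2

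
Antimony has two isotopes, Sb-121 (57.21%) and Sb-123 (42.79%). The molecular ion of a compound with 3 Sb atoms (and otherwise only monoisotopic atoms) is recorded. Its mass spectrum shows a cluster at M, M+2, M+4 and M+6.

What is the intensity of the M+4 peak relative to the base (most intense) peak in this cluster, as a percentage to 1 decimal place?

74.8%

Term probabilities: M 0.1872, M+2 0.4202, M+4 0.3143, M+6 0.0783. Base peak = M+2.
P(M+2) = C(3,1) × 0.5721^2 × 0.4279^1 = 3 × 0.32729841 × 0.4279 = 0.420153 (base)
P(M+4) = C(3,2) × 0.5721^1 × 0.4279^2 = 3 × 0.5721 × 0.18309841 = 0.314252
Relative intensity = 0.314252 / 0.420153 × 100 = 74.8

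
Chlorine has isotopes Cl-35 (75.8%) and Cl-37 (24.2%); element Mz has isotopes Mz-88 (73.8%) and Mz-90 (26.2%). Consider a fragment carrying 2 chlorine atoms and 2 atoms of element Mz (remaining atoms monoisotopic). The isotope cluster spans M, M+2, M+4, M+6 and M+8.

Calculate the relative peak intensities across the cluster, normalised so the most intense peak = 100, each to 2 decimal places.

74.15 : 100.00 : 50.52 : 11.33 : 0.95

Chlorine pattern (n=2): 0.574564 : 0.366872 : 0.058564
Element Mz pattern (n=2): 0.544644 : 0.386712 : 0.068644
Convolve the two distributions (both contribute in 2-u steps):
  M: 0.574564×0.544644 = 0.312933
  M+2: 0.574564×0.386712 + 0.366872×0.544644 = 0.422005
  M+4: 0.574564×0.068644 + 0.366872×0.386712 + 0.058564×0.544644 = 0.213211
  M+6: 0.366872×0.068644 + 0.058564×0.386712 = 0.047831
  M+8: 0.058564×0.068644 = 0.004020
Scale to base peak (0.422005) = 100: 74.15 : 100.00 : 50.52 : 11.33 : 0.95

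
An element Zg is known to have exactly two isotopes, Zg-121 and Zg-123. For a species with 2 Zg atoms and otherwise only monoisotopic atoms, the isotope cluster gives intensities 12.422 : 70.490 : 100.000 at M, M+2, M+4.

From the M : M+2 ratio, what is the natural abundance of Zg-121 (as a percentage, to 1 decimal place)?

If p is the fraction of Zg that is Zg-121, then I(M+2)/I(M) = [C(2,1)·p^1·(1−p)] / p^2 = 2·(1−p)/p = 70.490/12.422 = 5.6746
(1−p)/p = 5.6746/2 = 2.8373  ⇒  p = 1/(1 + 2.8373) = 0.2606
Zg-121: 26.1%, Zg-123: 73.9%.

26.1%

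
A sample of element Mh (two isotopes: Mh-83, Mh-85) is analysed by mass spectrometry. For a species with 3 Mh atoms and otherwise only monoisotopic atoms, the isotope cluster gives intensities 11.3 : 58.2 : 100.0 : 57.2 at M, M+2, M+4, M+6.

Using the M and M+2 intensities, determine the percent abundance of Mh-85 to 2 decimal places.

63.19%

If p is the fraction of Mh that is Mh-83, then I(M+2)/I(M) = [C(3,1)·p^2·(1−p)] / p^3 = 3·(1−p)/p = 58.2/11.3 = 5.1504
(1−p)/p = 5.1504/3 = 1.7168  ⇒  p = 1/(1 + 1.7168) = 0.3681
Mh-83: 36.81%, Mh-85: 63.19%.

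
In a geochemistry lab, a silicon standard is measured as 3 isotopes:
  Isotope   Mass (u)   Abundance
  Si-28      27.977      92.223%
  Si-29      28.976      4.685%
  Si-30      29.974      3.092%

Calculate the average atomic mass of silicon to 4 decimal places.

28.0856 u

Ar = Σ fᵢ·mᵢ = 0.92223 × 27.977 + 0.04685 × 28.976 + 0.03092 × 29.974
= 25.80123 + 1.35753 + 0.92680 = 28.08556 u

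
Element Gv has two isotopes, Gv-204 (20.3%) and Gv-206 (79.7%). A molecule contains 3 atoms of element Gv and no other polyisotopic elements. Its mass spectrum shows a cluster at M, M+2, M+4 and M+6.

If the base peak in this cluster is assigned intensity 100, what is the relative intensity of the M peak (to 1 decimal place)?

(0.203 + 0.797)^3 gives M 0.0084, M+2 0.0985, M+4 0.3868, M+6 0.5063; the largest is M+6.
P(M+6) = C(3,3) × 0.203^0 × 0.797^3 = 1 × 1.0000 × 0.50626157 = 0.506262 (base)
P(M) = C(3,0) × 0.203^3 × 0.797^0 = 1 × 0.00836543 × 1.0000 = 0.008365
Relative intensity = 0.008365 / 0.506262 × 100 = 1.7

1.7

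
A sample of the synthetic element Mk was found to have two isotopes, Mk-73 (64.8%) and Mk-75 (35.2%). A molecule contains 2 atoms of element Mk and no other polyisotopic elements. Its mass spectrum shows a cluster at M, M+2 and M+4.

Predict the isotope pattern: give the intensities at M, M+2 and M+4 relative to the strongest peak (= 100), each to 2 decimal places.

Expanding (0.648 + 0.352)^2:
P(M) = 0.648^2 = 0.419904
P(M+2) = 2 × 0.648^1 × 0.352^1 = 0.456192
P(M+4) = 0.352^2 = 0.123904
The M+2 peak is largest (0.456192); scaling to 100 gives 92.05 : 100.00 : 27.16.

92.05 : 100.00 : 27.16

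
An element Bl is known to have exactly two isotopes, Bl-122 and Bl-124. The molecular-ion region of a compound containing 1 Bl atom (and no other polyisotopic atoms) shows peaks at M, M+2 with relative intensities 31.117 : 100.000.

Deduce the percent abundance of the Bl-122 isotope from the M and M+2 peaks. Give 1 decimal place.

23.7%

If p is the fraction of Bl that is Bl-122, then I(M+2)/I(M) = [C(1,1)·p^0·(1−p)] / p^1 = 1·(1−p)/p = 100.000/31.117 = 3.2137
(1−p)/p = 3.2137/1 = 3.2137  ⇒  p = 1/(1 + 3.2137) = 0.2373
Bl-122: 23.7%, Bl-124: 76.3%.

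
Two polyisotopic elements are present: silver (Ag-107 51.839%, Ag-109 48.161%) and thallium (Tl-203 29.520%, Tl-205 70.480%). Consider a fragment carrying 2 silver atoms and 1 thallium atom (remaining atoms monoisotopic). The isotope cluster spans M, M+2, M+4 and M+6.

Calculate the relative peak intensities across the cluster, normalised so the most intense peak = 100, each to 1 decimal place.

Silver pattern (n=2): 0.26872819 : 0.49932362 : 0.23194819
Thallium pattern (n=1): 0.2952 : 0.7048
Convolve the two distributions (both contribute in 2-u steps):
  M: 0.26872819×0.2952 = 0.079329
  M+2: 0.26872819×0.7048 + 0.49932362×0.2952 = 0.336800
  M+4: 0.49932362×0.7048 + 0.23194819×0.2952 = 0.420394
  M+6: 0.23194819×0.7048 = 0.163477
Scale to base peak (0.420394) = 100: 18.9 : 80.1 : 100.0 : 38.9

18.9 : 80.1 : 100.0 : 38.9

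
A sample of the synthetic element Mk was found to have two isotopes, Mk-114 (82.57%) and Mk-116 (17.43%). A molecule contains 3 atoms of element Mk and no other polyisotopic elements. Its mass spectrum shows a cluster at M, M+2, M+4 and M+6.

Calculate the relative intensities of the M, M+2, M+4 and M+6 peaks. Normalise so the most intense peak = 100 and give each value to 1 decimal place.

100.0 : 63.3 : 13.4 : 0.9

The 3 Mk atoms are independent, so intensities follow the terms of (0.8257 + 0.1743)^3.
P(M) = 0.8257^3 = 0.562946
P(M+2) = 3 × 0.8257^2 × 0.1743^1 = 0.356503
P(M+4) = 3 × 0.8257^1 × 0.1743^2 = 0.075256
P(M+6) = 0.1743^3 = 0.005295
The M peak is largest (0.562946); scaling to 100 gives 100.0 : 63.3 : 13.4 : 0.9.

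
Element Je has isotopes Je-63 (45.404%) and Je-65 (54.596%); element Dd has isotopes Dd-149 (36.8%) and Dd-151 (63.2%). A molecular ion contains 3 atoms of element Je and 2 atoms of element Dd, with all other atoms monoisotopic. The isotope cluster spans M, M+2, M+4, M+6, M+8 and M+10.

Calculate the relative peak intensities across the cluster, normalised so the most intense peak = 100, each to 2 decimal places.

3.67 : 25.82 : 72.14 : 100.00 : 68.80 : 18.80

Element Je pattern (n=3): 0.0936014 : 0.33765276 : 0.40601027 : 0.16273556
Element Dd pattern (n=2): 0.135424 : 0.465152 : 0.399424
Convolve the two distributions (both contribute in 2-u steps):
  M: 0.0936014×0.135424 = 0.012676
  M+2: 0.0936014×0.465152 + 0.33765276×0.135424 = 0.089265
  M+4: 0.0936014×0.399424 + 0.33765276×0.465152 + 0.40601027×0.135424 = 0.249430
  M+6: 0.33765276×0.399424 + 0.40601027×0.465152 + 0.16273556×0.135424 = 0.345761
  M+8: 0.40601027×0.399424 + 0.16273556×0.465152 = 0.237867
  M+10: 0.16273556×0.399424 = 0.065000
Scale to base peak (0.345761) = 100: 3.67 : 25.82 : 72.14 : 100.00 : 68.80 : 18.80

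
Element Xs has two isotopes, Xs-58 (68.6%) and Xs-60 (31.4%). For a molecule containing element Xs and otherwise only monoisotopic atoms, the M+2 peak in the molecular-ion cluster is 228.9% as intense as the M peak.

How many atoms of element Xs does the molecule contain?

With n Xs atoms, P(M+2)/P(M) = C(n,1)·p^(n−1)q / p^n = n·q/p = n · 0.314/0.686.
n = 2.289 × 0.686/0.314 = 5.00 ≈ 5

5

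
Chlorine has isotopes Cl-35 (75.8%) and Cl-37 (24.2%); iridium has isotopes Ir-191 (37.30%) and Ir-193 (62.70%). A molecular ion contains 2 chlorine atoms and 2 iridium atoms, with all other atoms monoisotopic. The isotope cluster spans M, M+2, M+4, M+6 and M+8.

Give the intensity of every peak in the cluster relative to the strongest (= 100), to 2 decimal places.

19.71 : 78.84 : 100.00 : 42.31 : 5.68

Chlorine pattern (n=2): 0.574564 : 0.366872 : 0.058564
Iridium pattern (n=2): 0.139129 : 0.467742 : 0.393129
Convolve the two distributions (both contribute in 2-u steps):
  M: 0.574564×0.139129 = 0.079939
  M+2: 0.574564×0.467742 + 0.366872×0.139129 = 0.319790
  M+4: 0.574564×0.393129 + 0.366872×0.467742 + 0.058564×0.139129 = 0.405627
  M+6: 0.366872×0.393129 + 0.058564×0.467742 = 0.171621
  M+8: 0.058564×0.393129 = 0.023023
Scale to base peak (0.405627) = 100: 19.71 : 78.84 : 100.00 : 42.31 : 5.68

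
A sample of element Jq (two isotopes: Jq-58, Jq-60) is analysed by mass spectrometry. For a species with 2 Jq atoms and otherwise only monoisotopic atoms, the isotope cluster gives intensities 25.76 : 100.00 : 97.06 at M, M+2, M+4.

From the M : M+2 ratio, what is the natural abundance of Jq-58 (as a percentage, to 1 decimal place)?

34.0%

Let p = fractional abundance of Jq-58. I(M+2)/I(M) = [C(2,1)·p^1·(1−p)] / p^2 = 2·(1−p)/p = 100.00/25.76 = 3.8820
(1−p)/p = 3.8820/2 = 1.9410  ⇒  p = 1/(1 + 1.9410) = 0.3400
Jq-58: 34.0%, Jq-60: 66.0%.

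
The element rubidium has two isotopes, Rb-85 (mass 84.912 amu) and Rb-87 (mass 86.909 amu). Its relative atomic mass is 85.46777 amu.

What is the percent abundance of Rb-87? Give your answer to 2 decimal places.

Writing the weighted mean with unknown fraction x of Rb-85:
84.912·x + 86.909·(1 − x) = 85.46777
(84.912 − 86.909)·x = 85.46777 − 86.909
x = -1.44123 / -1.997 = 0.72170 → 72.17% Rb-85, 27.83% Rb-87.

27.83%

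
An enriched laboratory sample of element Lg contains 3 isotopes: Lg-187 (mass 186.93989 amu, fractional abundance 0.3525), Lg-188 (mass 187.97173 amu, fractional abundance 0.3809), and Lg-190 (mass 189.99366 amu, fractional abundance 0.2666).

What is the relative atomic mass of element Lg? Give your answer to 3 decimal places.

Weight each isotope mass by its fractional abundance: 0.3525 × 186.93989 + 0.3809 × 187.97173 + 0.2666 × 189.99366
= 65.896311 + 71.598432 + 50.652310 = 188.147053 amu

188.147 amu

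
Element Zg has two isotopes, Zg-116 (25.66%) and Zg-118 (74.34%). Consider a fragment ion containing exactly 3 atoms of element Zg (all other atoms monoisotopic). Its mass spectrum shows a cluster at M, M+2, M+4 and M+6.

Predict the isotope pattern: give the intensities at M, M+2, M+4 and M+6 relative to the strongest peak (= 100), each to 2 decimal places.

3.97 : 34.52 : 100.00 : 96.57

Each Zg atom is independently Zg-116 (p = 0.2566) or Zg-118 (q = 0.7434); the cluster is the binomial expansion (p + q)^3.
P(M) = 0.2566^3 = 0.016895
P(M+2) = 3 × 0.2566^2 × 0.7434^1 = 0.146844
P(M+4) = 3 × 0.2566^1 × 0.7434^2 = 0.425425
P(M+6) = 0.7434^3 = 0.410835
The M+4 peak is largest (0.425425); scaling to 100 gives 3.97 : 34.52 : 100.00 : 96.57.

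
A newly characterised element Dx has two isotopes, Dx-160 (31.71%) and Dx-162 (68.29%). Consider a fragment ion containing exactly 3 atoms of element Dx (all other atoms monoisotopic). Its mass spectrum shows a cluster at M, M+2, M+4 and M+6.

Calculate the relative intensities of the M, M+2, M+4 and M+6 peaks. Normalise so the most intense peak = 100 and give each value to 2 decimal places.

The 3 Dx atoms are independent, so intensities follow the terms of (0.3171 + 0.6829)^3.
P(M) = 0.3171^3 = 0.031885
P(M+2) = 3 × 0.3171^2 × 0.6829^1 = 0.206002
P(M+4) = 3 × 0.3171^1 × 0.6829^2 = 0.443641
P(M+6) = 0.6829^3 = 0.318472
The M+4 peak is largest (0.443641); scaling to 100 gives 7.19 : 46.43 : 100.00 : 71.79.

7.19 : 46.43 : 100.00 : 71.79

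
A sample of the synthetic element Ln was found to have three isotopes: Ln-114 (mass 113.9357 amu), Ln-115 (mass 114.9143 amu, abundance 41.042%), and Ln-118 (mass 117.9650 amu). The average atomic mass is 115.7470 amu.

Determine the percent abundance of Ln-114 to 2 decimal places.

The remaining 58.958% is split between Ln-114 (fraction x) and Ln-118 (fraction 0.58958 − x).
Substituting: 113.9357x + 117.9650(0.58958 − x) = 68.583872994
(113.9357 − 117.9650)x = -0.965931706  ⇒  x = 0.23973, y = 0.34985
Ln-114: 23.97%, Ln-118: 34.99%.

23.97%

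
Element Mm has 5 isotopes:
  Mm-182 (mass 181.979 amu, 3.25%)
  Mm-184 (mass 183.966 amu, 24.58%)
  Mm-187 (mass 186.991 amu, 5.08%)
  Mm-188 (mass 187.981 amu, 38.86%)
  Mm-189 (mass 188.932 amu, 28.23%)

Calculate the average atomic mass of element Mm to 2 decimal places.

Ar = Σ fᵢ·mᵢ = 0.0325 × 181.979 + 0.2458 × 183.966 + 0.0508 × 186.991 + 0.3886 × 187.981 + 0.2823 × 188.932
= 5.9143 + 45.2188 + 9.4991 + 73.0494 + 53.3355 = 187.0171 amu

187.02 amu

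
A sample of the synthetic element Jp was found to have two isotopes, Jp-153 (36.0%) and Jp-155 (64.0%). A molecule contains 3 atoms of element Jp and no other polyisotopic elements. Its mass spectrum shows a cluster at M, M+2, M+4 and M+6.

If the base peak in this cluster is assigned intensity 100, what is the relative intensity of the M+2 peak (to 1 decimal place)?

Term probabilities: M 0.0467, M+2 0.2488, M+4 0.4424, M+6 0.2621. Base peak = M+4.
P(M+4) = C(3,2) × 0.360^1 × 0.640^2 = 3 × 0.3600 × 0.4096 = 0.442368 (base)
P(M+2) = C(3,1) × 0.360^2 × 0.640^1 = 3 × 0.1296 × 0.6400 = 0.248832
Relative intensity = 0.248832 / 0.442368 × 100 = 56.2

56.2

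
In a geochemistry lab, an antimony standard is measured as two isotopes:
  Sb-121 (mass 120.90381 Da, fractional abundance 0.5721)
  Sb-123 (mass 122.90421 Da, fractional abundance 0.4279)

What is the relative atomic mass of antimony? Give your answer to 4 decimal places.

Average mass = Σ (abundance × isotope mass) = 0.5721 × 120.90381 + 0.4279 × 122.90421
= 69.169070 + 52.590711 = 121.759781 Da

121.7598 Da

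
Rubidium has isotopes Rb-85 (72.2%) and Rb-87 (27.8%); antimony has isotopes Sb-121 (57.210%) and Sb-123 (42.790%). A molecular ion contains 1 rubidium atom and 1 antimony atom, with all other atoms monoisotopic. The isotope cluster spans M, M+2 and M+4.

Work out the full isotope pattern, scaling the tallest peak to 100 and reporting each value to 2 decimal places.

88.26 : 100.00 : 25.42

Rubidium pattern (n=1): 0.7220 : 0.2780
Antimony pattern (n=1): 0.5721 : 0.4279
Convolve the two distributions (both contribute in 2-u steps):
  M: 0.7220×0.5721 = 0.413056
  M+2: 0.7220×0.4279 + 0.2780×0.5721 = 0.467988
  M+4: 0.2780×0.4279 = 0.118956
Scale to base peak (0.467988) = 100: 88.26 : 100.00 : 25.42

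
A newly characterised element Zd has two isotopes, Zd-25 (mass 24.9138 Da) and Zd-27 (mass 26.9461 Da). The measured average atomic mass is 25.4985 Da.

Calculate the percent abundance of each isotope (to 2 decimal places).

Zd-25: 71.23%, Zd-27: 28.77%

Let x be the fractional abundance of Zd-25; then Zd-27 has abundance 1 − x.
24.9138·x + 26.9461·(1 − x) = 25.4985
(24.9138 − 26.9461)·x = 25.4985 − 26.9461
x = -1.4476 / -2.0323 = 0.71230 → 71.23% Zd-25, 28.77% Zd-27.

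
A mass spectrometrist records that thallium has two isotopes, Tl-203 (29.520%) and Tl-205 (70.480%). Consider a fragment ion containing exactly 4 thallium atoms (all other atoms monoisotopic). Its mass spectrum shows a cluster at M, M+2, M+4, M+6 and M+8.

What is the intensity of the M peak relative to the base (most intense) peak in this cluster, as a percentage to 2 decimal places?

1.84%

Binomial terms of (0.29520 + 0.70480)^4: M 0.0076, M+2 0.0725, M+4 0.2597, M+6 0.4134, M+8 0.2468 → M+6 is the base peak.
P(M+6) = C(4,3) × 0.29520^1 × 0.70480^3 = 4 × 0.2952 × 0.35010449 = 0.413403 (base)
P(M) = C(4,0) × 0.29520^4 × 0.70480^0 = 1 × 0.00759391 × 1.0000 = 0.007594
Relative intensity = 0.007594 / 0.413403 × 100 = 1.84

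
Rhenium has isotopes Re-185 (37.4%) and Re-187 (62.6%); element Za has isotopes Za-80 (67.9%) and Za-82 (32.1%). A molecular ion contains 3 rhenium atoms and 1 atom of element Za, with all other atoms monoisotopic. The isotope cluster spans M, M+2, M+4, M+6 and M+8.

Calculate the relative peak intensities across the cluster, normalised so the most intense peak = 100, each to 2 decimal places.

9.28 : 50.97 : 100.00 : 80.37 : 20.57

Rhenium pattern (n=3): 0.05231362 : 0.26268713 : 0.43968487 : 0.24531438
Element Za pattern (n=1): 0.6790 : 0.3210
Convolve the two distributions (both contribute in 2-u steps):
  M: 0.05231362×0.6790 = 0.035521
  M+2: 0.05231362×0.3210 + 0.26268713×0.6790 = 0.195157
  M+4: 0.26268713×0.3210 + 0.43968487×0.6790 = 0.382869
  M+6: 0.43968487×0.3210 + 0.24531438×0.6790 = 0.307707
  M+8: 0.24531438×0.3210 = 0.078746
Scale to base peak (0.382869) = 100: 9.28 : 50.97 : 100.00 : 80.37 : 20.57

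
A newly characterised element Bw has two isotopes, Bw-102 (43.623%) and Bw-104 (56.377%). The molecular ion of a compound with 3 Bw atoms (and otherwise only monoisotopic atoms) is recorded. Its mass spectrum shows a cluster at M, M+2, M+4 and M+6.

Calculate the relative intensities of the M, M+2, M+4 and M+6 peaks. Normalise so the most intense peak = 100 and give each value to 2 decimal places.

19.96 : 77.38 : 100.00 : 43.08

Expanding (0.43623 + 0.56377)^3:
P(M) = 0.43623^3 = 0.083013
P(M+2) = 3 × 0.43623^2 × 0.56377^1 = 0.321851
P(M+4) = 3 × 0.43623^1 × 0.56377^2 = 0.415950
P(M+6) = 0.56377^3 = 0.179187
The M+4 peak is largest (0.415950); scaling to 100 gives 19.96 : 77.38 : 100.00 : 43.08.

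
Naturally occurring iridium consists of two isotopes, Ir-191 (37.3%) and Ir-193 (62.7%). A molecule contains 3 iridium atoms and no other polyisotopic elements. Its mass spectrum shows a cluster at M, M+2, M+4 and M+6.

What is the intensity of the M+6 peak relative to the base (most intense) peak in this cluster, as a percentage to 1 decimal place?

56.0%

(0.373 + 0.627)^3 gives M 0.0519, M+2 0.2617, M+4 0.4399, M+6 0.2465; the largest is M+4.
P(M+4) = C(3,2) × 0.373^1 × 0.627^2 = 3 × 0.3730 × 0.393129 = 0.439911 (base)
P(M+6) = C(3,3) × 0.373^0 × 0.627^3 = 1 × 1.0000 × 0.24649188 = 0.246492
Relative intensity = 0.246492 / 0.439911 × 100 = 56.0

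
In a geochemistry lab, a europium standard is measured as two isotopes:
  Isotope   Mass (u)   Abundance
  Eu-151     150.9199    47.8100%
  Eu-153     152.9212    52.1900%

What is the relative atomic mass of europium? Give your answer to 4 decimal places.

151.9644 u

Weight each isotope mass by its fractional abundance: 0.478100 × 150.9199 + 0.521900 × 152.9212
= 72.15480 + 79.80957 = 151.96437 u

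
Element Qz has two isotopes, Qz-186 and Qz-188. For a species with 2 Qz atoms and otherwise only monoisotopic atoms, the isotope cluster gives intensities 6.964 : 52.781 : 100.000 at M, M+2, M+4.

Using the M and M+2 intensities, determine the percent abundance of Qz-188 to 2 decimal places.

79.12%

Write p for the Qz-186 fraction. I(M+2)/I(M) = [C(2,1)·p^1·(1−p)] / p^2 = 2·(1−p)/p = 52.781/6.964 = 7.5791
(1−p)/p = 7.5791/2 = 3.7896  ⇒  p = 1/(1 + 3.7896) = 0.2088
Qz-186: 20.88%, Qz-188: 79.12%.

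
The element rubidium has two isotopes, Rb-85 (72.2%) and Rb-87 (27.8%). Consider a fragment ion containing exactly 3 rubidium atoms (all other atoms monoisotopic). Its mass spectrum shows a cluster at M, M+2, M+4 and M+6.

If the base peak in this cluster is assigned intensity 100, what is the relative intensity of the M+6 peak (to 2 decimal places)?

Term probabilities: M 0.3764, M+2 0.4348, M+4 0.1674, M+6 0.0215. Base peak = M+2.
P(M+2) = C(3,1) × 0.722^2 × 0.278^1 = 3 × 0.521284 × 0.2780 = 0.434751 (base)
P(M+6) = C(3,3) × 0.722^0 × 0.278^3 = 1 × 1.0000 × 0.02148495 = 0.021485
Relative intensity = 0.021485 / 0.434751 × 100 = 4.94

4.94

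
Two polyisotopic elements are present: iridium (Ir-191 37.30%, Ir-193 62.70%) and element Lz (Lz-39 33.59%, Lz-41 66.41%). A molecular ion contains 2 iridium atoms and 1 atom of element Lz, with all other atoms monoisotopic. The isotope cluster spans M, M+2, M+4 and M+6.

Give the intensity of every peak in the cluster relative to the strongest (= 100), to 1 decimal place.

Iridium pattern (n=2): 0.139129 : 0.467742 : 0.393129
Element Lz pattern (n=1): 0.3359 : 0.6641
Convolve the two distributions (both contribute in 2-u steps):
  M: 0.139129×0.3359 = 0.046733
  M+2: 0.139129×0.6641 + 0.467742×0.3359 = 0.249510
  M+4: 0.467742×0.6641 + 0.393129×0.3359 = 0.442679
  M+6: 0.393129×0.6641 = 0.261077
Scale to base peak (0.442679) = 100: 10.6 : 56.4 : 100.0 : 59.0

10.6 : 56.4 : 100.0 : 59.0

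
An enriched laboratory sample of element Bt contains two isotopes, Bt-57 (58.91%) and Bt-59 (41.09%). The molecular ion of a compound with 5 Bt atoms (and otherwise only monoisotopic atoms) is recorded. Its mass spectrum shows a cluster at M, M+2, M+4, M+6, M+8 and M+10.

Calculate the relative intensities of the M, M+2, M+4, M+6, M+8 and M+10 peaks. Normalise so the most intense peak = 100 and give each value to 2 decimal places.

Each Bt atom is independently Bt-57 (p = 0.5891) or Bt-59 (q = 0.4109); the cluster is the binomial expansion (p + q)^5.
P(M) = 0.5891^5 = 0.070949
P(M+2) = 5 × 0.5891^4 × 0.4109^1 = 0.247436
P(M+4) = 10 × 0.5891^3 × 0.4109^2 = 0.345175
P(M+6) = 10 × 0.5891^2 × 0.4109^3 = 0.240761
P(M+8) = 5 × 0.5891^1 × 0.4109^4 = 0.083966
P(M+10) = 0.4109^5 = 0.011713
The M+4 peak is largest (0.345175); scaling to 100 gives 20.55 : 71.68 : 100.00 : 69.75 : 24.33 : 3.39.

20.55 : 71.68 : 100.00 : 69.75 : 24.33 : 3.39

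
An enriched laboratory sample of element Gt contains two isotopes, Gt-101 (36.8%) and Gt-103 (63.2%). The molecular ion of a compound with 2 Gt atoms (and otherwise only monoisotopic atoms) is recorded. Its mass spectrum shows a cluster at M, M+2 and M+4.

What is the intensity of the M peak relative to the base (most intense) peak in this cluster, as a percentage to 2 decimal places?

Term probabilities: M 0.1354, M+2 0.4652, M+4 0.3994. Base peak = M+2.
P(M+2) = C(2,1) × 0.368^1 × 0.632^1 = 2 × 0.3680 × 0.6320 = 0.465152 (base)
P(M) = C(2,0) × 0.368^2 × 0.632^0 = 1 × 0.135424 × 1.0000 = 0.135424
Relative intensity = 0.135424 / 0.465152 × 100 = 29.11

29.11%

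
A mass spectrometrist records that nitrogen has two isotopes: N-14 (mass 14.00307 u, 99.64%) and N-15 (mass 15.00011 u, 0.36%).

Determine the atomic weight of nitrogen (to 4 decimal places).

14.0067 u

Ar = Σ fᵢ·mᵢ = 0.9964 × 14.00307 + 0.0036 × 15.00011
= 13.952659 + 0.054000 = 14.006659 u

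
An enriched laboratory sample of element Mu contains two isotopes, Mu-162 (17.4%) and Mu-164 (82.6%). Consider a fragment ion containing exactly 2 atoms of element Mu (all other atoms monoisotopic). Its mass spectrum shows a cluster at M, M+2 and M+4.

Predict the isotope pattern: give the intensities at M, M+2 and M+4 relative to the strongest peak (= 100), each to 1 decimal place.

The 2 Mu atoms are independent, so intensities follow the terms of (0.174 + 0.826)^2.
P(M) = 0.174^2 = 0.030276
P(M+2) = 2 × 0.174^1 × 0.826^1 = 0.287448
P(M+4) = 0.826^2 = 0.682276
The M+4 peak is largest (0.682276); scaling to 100 gives 4.4 : 42.1 : 100.0.

4.4 : 42.1 : 100.0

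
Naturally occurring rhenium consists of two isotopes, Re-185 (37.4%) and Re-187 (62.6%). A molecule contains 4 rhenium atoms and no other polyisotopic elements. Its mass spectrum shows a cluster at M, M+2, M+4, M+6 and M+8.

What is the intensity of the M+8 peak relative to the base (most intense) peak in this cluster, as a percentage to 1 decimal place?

41.8%

Binomial terms of (0.374 + 0.626)^4: M 0.0196, M+2 0.1310, M+4 0.3289, M+6 0.3670, M+8 0.1536 → M+6 is the base peak.
P(M+6) = C(4,3) × 0.374^1 × 0.626^3 = 4 × 0.3740 × 0.24531438 = 0.366990 (base)
P(M+8) = C(4,4) × 0.374^0 × 0.626^4 = 1 × 1.0000 × 0.1535668 = 0.153567
Relative intensity = 0.153567 / 0.366990 × 100 = 41.8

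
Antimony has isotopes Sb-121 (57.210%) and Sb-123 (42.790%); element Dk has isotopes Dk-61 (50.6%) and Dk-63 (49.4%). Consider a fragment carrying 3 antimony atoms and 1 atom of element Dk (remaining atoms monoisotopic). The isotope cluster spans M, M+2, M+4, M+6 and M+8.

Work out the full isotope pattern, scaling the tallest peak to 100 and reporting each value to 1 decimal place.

25.8 : 83.2 : 100.0 : 53.2 : 10.6

Antimony pattern (n=3): 0.18724742 : 0.42015297 : 0.3142518 : 0.07834781
Element Dk pattern (n=1): 0.5060 : 0.4940
Convolve the two distributions (both contribute in 2-u steps):
  M: 0.18724742×0.5060 = 0.094747
  M+2: 0.18724742×0.4940 + 0.42015297×0.5060 = 0.305098
  M+4: 0.42015297×0.4940 + 0.3142518×0.5060 = 0.366567
  M+6: 0.3142518×0.4940 + 0.07834781×0.5060 = 0.194884
  M+8: 0.07834781×0.4940 = 0.038704
Scale to base peak (0.366567) = 100: 25.8 : 83.2 : 100.0 : 53.2 : 10.6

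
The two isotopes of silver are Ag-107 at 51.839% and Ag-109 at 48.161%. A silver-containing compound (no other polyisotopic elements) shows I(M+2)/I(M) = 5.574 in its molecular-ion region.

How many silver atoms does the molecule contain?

For n independent Ag atoms, I(M+2)/I(M) = n · (abundance Ag-109) / (abundance Ag-107) = n · 0.48161/0.51839.
n = 5.574 × 0.51839/0.48161 = 6.00 ≈ 6

6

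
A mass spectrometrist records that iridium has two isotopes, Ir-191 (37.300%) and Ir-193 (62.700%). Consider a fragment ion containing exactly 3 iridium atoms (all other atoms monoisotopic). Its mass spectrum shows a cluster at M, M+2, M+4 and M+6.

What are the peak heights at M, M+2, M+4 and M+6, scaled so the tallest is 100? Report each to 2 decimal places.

11.80 : 59.49 : 100.00 : 56.03

The 3 Ir atoms are independent, so intensities follow the terms of (0.37300 + 0.62700)^3.
P(M) = 0.37300^3 = 0.051895
P(M+2) = 3 × 0.37300^2 × 0.62700^1 = 0.261702
P(M+4) = 3 × 0.37300^1 × 0.62700^2 = 0.439911
P(M+6) = 0.62700^3 = 0.246492
The M+4 peak is largest (0.439911); scaling to 100 gives 11.80 : 59.49 : 100.00 : 56.03.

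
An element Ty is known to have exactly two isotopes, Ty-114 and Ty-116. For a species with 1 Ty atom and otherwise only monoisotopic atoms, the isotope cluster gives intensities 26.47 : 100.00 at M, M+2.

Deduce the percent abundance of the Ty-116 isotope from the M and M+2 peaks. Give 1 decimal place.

Let p = fractional abundance of Ty-114. I(M+2)/I(M) = [C(1,1)·p^0·(1−p)] / p^1 = 1·(1−p)/p = 100.00/26.47 = 3.7779
(1−p)/p = 3.7779/1 = 3.7779  ⇒  p = 1/(1 + 3.7779) = 0.2093
Ty-114: 20.9%, Ty-116: 79.1%.

79.1%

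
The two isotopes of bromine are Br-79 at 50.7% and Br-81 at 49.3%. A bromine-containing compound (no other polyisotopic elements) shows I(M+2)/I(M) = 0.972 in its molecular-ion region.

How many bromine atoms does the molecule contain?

1

The M+2/M ratio from n Br atoms is n · q/p = n · 0.493/0.507.
n = 0.972 × 0.507/0.493 = 1.00 ≈ 1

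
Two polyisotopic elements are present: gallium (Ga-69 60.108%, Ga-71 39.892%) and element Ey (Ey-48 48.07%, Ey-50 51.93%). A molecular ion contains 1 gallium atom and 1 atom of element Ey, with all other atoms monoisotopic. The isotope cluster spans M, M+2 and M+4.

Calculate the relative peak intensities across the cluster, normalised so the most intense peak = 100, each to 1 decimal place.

57.3 : 100.0 : 41.1

Gallium pattern (n=1): 0.60108 : 0.39892
Element Ey pattern (n=1): 0.4807 : 0.5193
Convolve the two distributions (both contribute in 2-u steps):
  M: 0.60108×0.4807 = 0.288939
  M+2: 0.60108×0.5193 + 0.39892×0.4807 = 0.503902
  M+4: 0.39892×0.5193 = 0.207159
Scale to base peak (0.503902) = 100: 57.3 : 100.0 : 41.1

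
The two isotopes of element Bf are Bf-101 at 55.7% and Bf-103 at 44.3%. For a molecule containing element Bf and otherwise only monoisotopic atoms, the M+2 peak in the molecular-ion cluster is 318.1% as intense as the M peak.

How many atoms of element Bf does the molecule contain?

For n independent Bf atoms, I(M+2)/I(M) = n · (abundance Bf-103) / (abundance Bf-101) = n · 0.443/0.557.
n = 3.181 × 0.557/0.443 = 4.00 ≈ 4

4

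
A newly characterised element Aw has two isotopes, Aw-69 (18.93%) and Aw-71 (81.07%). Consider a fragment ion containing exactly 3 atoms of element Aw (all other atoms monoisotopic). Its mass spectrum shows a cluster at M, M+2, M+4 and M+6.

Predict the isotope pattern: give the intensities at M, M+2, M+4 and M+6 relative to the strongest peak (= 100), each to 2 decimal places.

Each Aw atom is independently Aw-69 (p = 0.1893) or Aw-71 (q = 0.8107); the cluster is the binomial expansion (p + q)^3.
P(M) = 0.1893^3 = 0.006783
P(M+2) = 3 × 0.1893^2 × 0.8107^1 = 0.087153
P(M+4) = 3 × 0.1893^1 × 0.8107^2 = 0.373243
P(M+6) = 0.8107^3 = 0.532820
The M+6 peak is largest (0.532820); scaling to 100 gives 1.27 : 16.36 : 70.05 : 100.00.

1.27 : 16.36 : 70.05 : 100.00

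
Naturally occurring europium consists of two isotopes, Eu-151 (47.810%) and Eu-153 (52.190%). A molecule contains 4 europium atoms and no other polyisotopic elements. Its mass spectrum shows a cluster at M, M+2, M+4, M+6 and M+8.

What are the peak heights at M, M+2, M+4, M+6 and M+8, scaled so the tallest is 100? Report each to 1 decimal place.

14.0 : 61.1 : 100.0 : 72.8 : 19.9

Expanding (0.47810 + 0.52190)^4:
P(M) = 0.47810^4 = 0.052249
P(M+2) = 4 × 0.47810^3 × 0.52190^1 = 0.228141
P(M+4) = 6 × 0.47810^2 × 0.52190^2 = 0.373563
P(M+6) = 4 × 0.47810^1 × 0.52190^3 = 0.271857
P(M+8) = 0.52190^4 = 0.074191
The M+4 peak is largest (0.373563); scaling to 100 gives 14.0 : 61.1 : 100.0 : 72.8 : 19.9.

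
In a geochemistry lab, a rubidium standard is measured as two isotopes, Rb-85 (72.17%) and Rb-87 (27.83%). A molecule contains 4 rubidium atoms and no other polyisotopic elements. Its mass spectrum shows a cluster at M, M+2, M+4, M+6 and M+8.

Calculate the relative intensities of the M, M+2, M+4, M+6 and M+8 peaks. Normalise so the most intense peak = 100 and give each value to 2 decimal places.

Expanding (0.7217 + 0.2783)^4:
P(M) = 0.7217^4 = 0.271286
P(M+2) = 4 × 0.7217^3 × 0.2783^1 = 0.418450
P(M+4) = 6 × 0.7217^2 × 0.2783^2 = 0.242042
P(M+6) = 4 × 0.7217^1 × 0.2783^3 = 0.062224
P(M+8) = 0.2783^4 = 0.005999
The M+2 peak is largest (0.418450); scaling to 100 gives 64.83 : 100.00 : 57.84 : 14.87 : 1.43.

64.83 : 100.00 : 57.84 : 14.87 : 1.43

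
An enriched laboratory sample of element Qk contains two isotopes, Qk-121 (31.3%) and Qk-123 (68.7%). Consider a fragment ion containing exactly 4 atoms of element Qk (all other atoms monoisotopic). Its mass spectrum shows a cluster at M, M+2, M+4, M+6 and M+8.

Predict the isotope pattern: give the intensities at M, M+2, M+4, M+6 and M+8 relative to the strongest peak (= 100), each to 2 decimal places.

Each Qk atom is independently Qk-121 (p = 0.313) or Qk-123 (q = 0.687); the cluster is the binomial expansion (p + q)^4.
P(M) = 0.313^4 = 0.009598
P(M+2) = 4 × 0.313^3 × 0.687^1 = 0.084265
P(M+4) = 6 × 0.313^2 × 0.687^2 = 0.277430
P(M+6) = 4 × 0.313^1 × 0.687^3 = 0.405952
P(M+8) = 0.687^4 = 0.222755
The M+6 peak is largest (0.405952); scaling to 100 gives 2.36 : 20.76 : 68.34 : 100.00 : 54.87.

2.36 : 20.76 : 68.34 : 100.00 : 54.87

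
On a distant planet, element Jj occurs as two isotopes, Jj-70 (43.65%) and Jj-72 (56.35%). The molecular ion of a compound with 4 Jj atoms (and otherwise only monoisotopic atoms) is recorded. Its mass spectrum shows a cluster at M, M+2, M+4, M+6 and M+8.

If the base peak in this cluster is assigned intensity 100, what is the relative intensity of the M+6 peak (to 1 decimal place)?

86.1

(0.4365 + 0.5635)^4 gives M 0.0363, M+2 0.1875, M+4 0.3630, M+6 0.3124, M+8 0.1008; the largest is M+4.
P(M+4) = C(4,2) × 0.4365^2 × 0.5635^2 = 6 × 0.19053225 × 0.31753225 = 0.363001 (base)
P(M+6) = C(4,3) × 0.4365^1 × 0.5635^3 = 4 × 0.4365 × 0.17892942 = 0.312411
Relative intensity = 0.312411 / 0.363001 × 100 = 86.1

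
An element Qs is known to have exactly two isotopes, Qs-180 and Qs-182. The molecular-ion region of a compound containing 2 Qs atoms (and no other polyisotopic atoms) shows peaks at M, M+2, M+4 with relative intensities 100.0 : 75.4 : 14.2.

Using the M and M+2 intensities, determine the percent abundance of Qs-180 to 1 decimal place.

72.6%

If p is the fraction of Qs that is Qs-180, then I(M+2)/I(M) = [C(2,1)·p^1·(1−p)] / p^2 = 2·(1−p)/p = 75.4/100.0 = 0.7540
(1−p)/p = 0.7540/2 = 0.3770  ⇒  p = 1/(1 + 0.3770) = 0.7262
Qs-180: 72.6%, Qs-182: 27.4%.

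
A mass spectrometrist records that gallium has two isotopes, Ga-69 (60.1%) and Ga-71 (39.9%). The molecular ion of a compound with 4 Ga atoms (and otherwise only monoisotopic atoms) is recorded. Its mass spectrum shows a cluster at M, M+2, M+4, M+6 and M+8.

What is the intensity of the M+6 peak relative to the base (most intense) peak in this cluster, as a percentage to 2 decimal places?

Term probabilities: M 0.1305, M+2 0.3465, M+4 0.3450, M+6 0.1527, M+8 0.0253. Base peak = M+2.
P(M+2) = C(4,1) × 0.601^3 × 0.399^1 = 4 × 0.2170818 × 0.3990 = 0.346463 (base)
P(M+6) = C(4,3) × 0.601^1 × 0.399^3 = 4 × 0.6010 × 0.0635212 = 0.152705
Relative intensity = 0.152705 / 0.346463 × 100 = 44.08

44.08%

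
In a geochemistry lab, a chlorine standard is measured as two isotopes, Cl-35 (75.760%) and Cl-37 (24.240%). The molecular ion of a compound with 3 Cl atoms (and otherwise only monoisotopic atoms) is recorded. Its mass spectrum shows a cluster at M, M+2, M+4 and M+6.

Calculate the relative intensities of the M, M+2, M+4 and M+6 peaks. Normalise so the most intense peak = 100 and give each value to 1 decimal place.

100.0 : 96.0 : 30.7 : 3.3

The 3 Cl atoms are independent, so intensities follow the terms of (0.75760 + 0.24240)^3.
P(M) = 0.75760^3 = 0.434830
P(M+2) = 3 × 0.75760^2 × 0.24240^1 = 0.417382
P(M+4) = 3 × 0.75760^1 × 0.24240^2 = 0.133545
P(M+6) = 0.24240^3 = 0.014243
The M peak is largest (0.434830); scaling to 100 gives 100.0 : 96.0 : 30.7 : 3.3.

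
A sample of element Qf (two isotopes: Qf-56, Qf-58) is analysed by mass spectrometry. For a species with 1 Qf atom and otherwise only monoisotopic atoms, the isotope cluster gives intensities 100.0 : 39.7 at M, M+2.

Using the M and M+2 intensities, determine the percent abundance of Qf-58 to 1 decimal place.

28.4%

Let p = fractional abundance of Qf-56. I(M+2)/I(M) = [C(1,1)·p^0·(1−p)] / p^1 = 1·(1−p)/p = 39.7/100.0 = 0.3970
(1−p)/p = 0.3970/1 = 0.3970  ⇒  p = 1/(1 + 0.3970) = 0.7158
Qf-56: 71.6%, Qf-58: 28.4%.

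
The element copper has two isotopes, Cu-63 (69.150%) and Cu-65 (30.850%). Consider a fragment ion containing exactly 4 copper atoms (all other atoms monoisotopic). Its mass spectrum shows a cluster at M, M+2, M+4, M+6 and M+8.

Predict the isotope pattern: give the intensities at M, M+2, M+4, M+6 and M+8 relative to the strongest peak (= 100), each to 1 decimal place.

Each Cu atom is independently Cu-63 (p = 0.69150) or Cu-65 (q = 0.30850); the cluster is the binomial expansion (p + q)^4.
P(M) = 0.69150^4 = 0.228649
P(M+2) = 4 × 0.69150^3 × 0.30850^1 = 0.408030
P(M+4) = 6 × 0.69150^2 × 0.30850^2 = 0.273052
P(M+6) = 4 × 0.69150^1 × 0.30850^3 = 0.081212
P(M+8) = 0.30850^4 = 0.009058
The M+2 peak is largest (0.408030); scaling to 100 gives 56.0 : 100.0 : 66.9 : 19.9 : 2.2.

56.0 : 100.0 : 66.9 : 19.9 : 2.2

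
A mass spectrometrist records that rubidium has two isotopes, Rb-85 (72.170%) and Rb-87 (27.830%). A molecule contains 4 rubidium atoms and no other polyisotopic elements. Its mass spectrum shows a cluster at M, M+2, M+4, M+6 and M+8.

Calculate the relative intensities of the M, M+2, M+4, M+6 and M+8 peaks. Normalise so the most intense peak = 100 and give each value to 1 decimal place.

64.8 : 100.0 : 57.8 : 14.9 : 1.4

Expanding (0.72170 + 0.27830)^4:
P(M) = 0.72170^4 = 0.271286
P(M+2) = 4 × 0.72170^3 × 0.27830^1 = 0.418450
P(M+4) = 6 × 0.72170^2 × 0.27830^2 = 0.242042
P(M+6) = 4 × 0.72170^1 × 0.27830^3 = 0.062224
P(M+8) = 0.27830^4 = 0.005999
The M+2 peak is largest (0.418450); scaling to 100 gives 64.8 : 100.0 : 57.8 : 14.9 : 1.4.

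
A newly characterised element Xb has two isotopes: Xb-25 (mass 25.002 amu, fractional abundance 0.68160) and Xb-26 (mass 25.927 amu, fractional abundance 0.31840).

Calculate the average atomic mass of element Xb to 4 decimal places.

25.2965 amu

The abundance-weighted mean is 0.68160 × 25.002 + 0.31840 × 25.927
= 17.04136 + 8.25516 = 25.29652 amu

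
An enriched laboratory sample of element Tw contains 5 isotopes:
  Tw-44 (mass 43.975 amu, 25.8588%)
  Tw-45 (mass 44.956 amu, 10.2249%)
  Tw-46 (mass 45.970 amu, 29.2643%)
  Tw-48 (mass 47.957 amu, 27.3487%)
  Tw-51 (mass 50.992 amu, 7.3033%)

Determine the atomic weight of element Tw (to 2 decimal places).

Ar = Σ fᵢ·mᵢ = 0.258588 × 43.975 + 0.102249 × 44.956 + 0.292643 × 45.970 + 0.273487 × 47.957 + 0.073033 × 50.992
= 11.3714 + 4.5967 + 13.4528 + 13.1156 + 3.7241 = 46.2606 amu

46.26 amu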